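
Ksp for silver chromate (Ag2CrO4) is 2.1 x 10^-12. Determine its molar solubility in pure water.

Ag2CrO4(s) ⇌ 2 Ag^+(aq) + CrO4^2-(aq)
Ksp = [Ag^+]^2[CrO4^2-]
With molar solubility s: [Ag^+] = 2s, [CrO4^2-] = s.
Substituting: Ksp = (2s)^2s = 4s^3
s = (2.1 x 10^-12 / 4)^(1/3) = 8.1 x 10^-5 M

8.1 x 10^-5 M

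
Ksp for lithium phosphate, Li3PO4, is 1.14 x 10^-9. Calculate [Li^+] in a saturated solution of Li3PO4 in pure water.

Li3PO4(s) <=> 3 Li^+(aq) + PO4^3-(aq)
Ksp = [Li^+]^3[PO4^3-]
With molar solubility s: [Li^+] = 3s, [PO4^3-] = s.
Ksp = (3s)^3s = 27s^4
s = (1.14 x 10^-9 / 27)^(1/4) = 2.549 x 10^-3 M
[Li^+] = 3s = 7.65 x 10^-3 M

[Li^+] = 7.65 x 10^-3 M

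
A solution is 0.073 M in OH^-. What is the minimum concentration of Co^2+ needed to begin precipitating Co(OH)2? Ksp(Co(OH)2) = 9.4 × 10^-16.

Co(OH)2(s) ⇌ Co^2+(aq) + 2 OH^-(aq)
Ksp = [Co^2+][OH^-]^2
Precipitation begins when Q = Ksp. With [OH^-] = 0.073 M:
9.4 × 10^-16 = (0.073)^2 × [Co^2+]
[Co^2+] = (9.4 × 10^-16 / 5.33 × 10^-3) = 1.8 x 10^-13 M

1.8 x 10^-13 M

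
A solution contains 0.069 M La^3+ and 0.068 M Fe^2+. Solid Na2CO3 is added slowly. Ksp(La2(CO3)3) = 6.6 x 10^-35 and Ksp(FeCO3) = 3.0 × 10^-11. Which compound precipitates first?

Precipitation of each salt starts when its ion product equals its Ksp.
For La2(CO3)3: 6.6 x 10^-35 = (0.069)^2 × [CO3^2-]^3  ⇒  [CO3^2-] = 2.4 × 10^-11 M.
For FeCO3: 3.0 × 10^-11 = 0.068 × [CO3^2-]  ⇒  [CO3^2-] = 4.4 x 10^-10 M.
The salt with the lower threshold [CO3^2-] precipitates first: La2(CO3)3.

La2(CO3)3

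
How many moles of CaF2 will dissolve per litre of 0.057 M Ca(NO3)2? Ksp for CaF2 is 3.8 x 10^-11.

CaF2(s) ⇌ Ca^2+(aq) + 2 F^-(aq)
Ksp = [Ca^2+][F^-]^2
If s mol/L dissolves here, [Ca^2+] = 0.057 + s ≈ 0.057, [F^-] = 2s (Ksp is small, so little additional dissolves).
Ksp ≈ 0.057 × (2s)^2
s = 1.3 × 10^-5 M
Check: s = 1.3 x 10^-5 ≪ 0.057, so the approximation is valid.

1.3 × 10^-5 M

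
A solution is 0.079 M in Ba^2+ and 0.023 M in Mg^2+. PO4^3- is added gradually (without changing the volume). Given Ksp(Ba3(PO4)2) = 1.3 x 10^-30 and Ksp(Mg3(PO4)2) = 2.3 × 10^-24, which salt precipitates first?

Ba3(PO4)2

Precipitation of each salt starts when its ion product equals its Ksp.
For Ba3(PO4)2: 1.3 x 10^-30 = (0.079)^3 × [PO4^3-]^2  ⇒  [PO4^3-] = 5.1 x 10^-14 M.
For Mg3(PO4)2: 2.3 × 10^-24 = (0.023)^3 × [PO4^3-]^2  ⇒  [PO4^3-] = 4.3 × 10^-10 M.
The salt with the lower threshold [PO4^3-] precipitates first: Ba3(PO4)2.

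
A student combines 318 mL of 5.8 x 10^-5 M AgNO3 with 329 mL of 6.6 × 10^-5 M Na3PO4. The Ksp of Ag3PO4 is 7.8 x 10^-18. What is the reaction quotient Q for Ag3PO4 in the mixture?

7.8 × 10^-19

Total volume = 318 + 329 = 647 mL.
[Ag^+] = 5.8 x 10^-5 × (318/647) = 2.85 × 10^-5 M
[PO4^3-] = 6.6 x 10^-5 × (329/647) = 3.36 × 10^-5 M
Ag3PO4(s) ⇌ 3 Ag^+(aq) + PO4^3-(aq), so Q = [Ag^+]^3[PO4^3-]
Q = (2.85 x 10^-5)^3(3.36 × 10^-5) = 7.8 x 10^-19
Q < Ksp, so no precipitate of Ag3PO4 forms.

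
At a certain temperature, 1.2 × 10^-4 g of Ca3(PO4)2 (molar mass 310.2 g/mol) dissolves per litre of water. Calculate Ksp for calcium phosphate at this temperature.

9.4 × 10^-31

Molar solubility s = (1.2 × 10^-4 g/L) / (310.2 g/mol) = 3.87 × 10^-7 M.
Ca3(PO4)2(s) ⇌ 3 Ca^2+(aq) + 2 PO4^3-(aq)
With molar solubility s: [Ca^2+] = 3s, [PO4^3-] = 2s.
Ksp = [Ca^2+]^3[PO4^3-]^2
Ksp = (3s)^3(2s)^2 = 108s^5
With s = 3.87 × 10^-7: Ksp = 9.4 × 10^-31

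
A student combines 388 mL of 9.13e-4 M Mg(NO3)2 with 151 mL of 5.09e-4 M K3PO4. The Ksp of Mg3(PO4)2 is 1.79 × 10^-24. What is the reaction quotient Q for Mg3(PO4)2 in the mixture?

Total volume = 388 + 151 = 539 mL.
[Mg^2+] = 9.13 × 10^-4 × (388/539) = 6.572 × 10^-4 M
[PO4^3-] = 5.09 × 10^-4 × (151/539) = 1.426 × 10^-4 M
Mg3(PO4)2(s) ⇌ 3 Mg^2+ + 2 PO4^3-, so Q = [Mg^2+]^3[PO4^3-]^2
Q = (6.572 × 10^-4)^3(1.426 x 10^-4)^2 = 5.77 × 10^-18
Q > Ksp, so Mg3(PO4)2 will precipitate.

Q ≈ 5.77 x 10^-18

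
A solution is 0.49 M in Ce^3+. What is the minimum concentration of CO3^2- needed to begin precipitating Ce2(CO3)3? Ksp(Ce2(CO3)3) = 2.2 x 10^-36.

[CO3^2-] ≈ 2.1 × 10^-12 M

Ce2(CO3)3(s) ⇌ 2 Ce^3+ + 3 CO3^2-
Ksp = [Ce^3+]^2[CO3^2-]^3
Precipitation begins when Q = Ksp. With [Ce^3+] = 0.49 M:
2.2 x 10^-36 = (0.49)^2 × [CO3^2-]^3
[CO3^2-] = (2.2 x 10^-36 / 2.40 × 10^-1)^(1/3) = 2.1 × 10^-12 M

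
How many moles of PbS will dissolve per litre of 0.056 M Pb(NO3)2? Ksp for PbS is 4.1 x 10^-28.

s ≈ 7.3e-27 M

PbS(s) ⇌ Pb^2+(aq) + S^2-(aq)
Ksp = [Pb^2+][S^2-]
Let s = moles of PbS that dissolve per litre. [Pb^2+] = 0.056 + s ≈ 0.056, [S^2-] = s (Ksp is small, so little additional dissolves).
Ksp ≈ 0.056 × s
s = 7.3 x 10^-27 M
Check: s = 7.3 x 10^-27 ≪ 0.056, so the approximation is valid.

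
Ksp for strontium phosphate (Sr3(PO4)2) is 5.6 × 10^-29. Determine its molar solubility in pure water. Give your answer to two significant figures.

Sr3(PO4)2(s) ⇌ 3 Sr^2+(aq) + 2 PO4^3-(aq)
Ksp = [Sr^2+]^3[PO4^3-]^2
If s mol/L of Sr3(PO4)2 dissolves, [Sr^2+] = 3s and [PO4^3-] = 2s.
So Ksp = (3s)^3 × (2s)^2 = 108s^5
s^5 = 5.6 × 10^-29 / 108, so s = 8.8 x 10^-7 M

s = 8.8 × 10^-7 M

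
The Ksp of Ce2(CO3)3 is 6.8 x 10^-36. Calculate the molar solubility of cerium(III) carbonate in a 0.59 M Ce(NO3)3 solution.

s = 9.0e-13 M

Ce2(CO3)3(s) ⇌ 2 Ce^3+ + 3 CO3^2-
Ksp = [Ce^3+]^2[CO3^2-]^3
Let s = moles of Ce2(CO3)3 that dissolve per litre. [Ce^3+] = 0.59 + 2s ≈ 0.59, [CO3^2-] = 3s (common-ion effect: Ce^3+ is already 0.59 M).
Ksp ≈ (0.59)^2 × (3s)^3
s = 9.0 × 10^-13 M
Check: 2s = 1.8 × 10^-12 ≪ 0.59, so the approximation is valid.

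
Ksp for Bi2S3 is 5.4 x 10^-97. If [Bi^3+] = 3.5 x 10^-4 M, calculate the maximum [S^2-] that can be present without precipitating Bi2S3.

[S^2-] ≈ 1.6 x 10^-30 M

Bi2S3(s) ⇌ 2 Bi^3+ + 3 S^2-
Ksp = [Bi^3+]^2[S^2-]^3
Precipitation begins when Q = Ksp. With [Bi^3+] = 3.5 x 10^-4 M:
5.4 x 10^-97 = (3.5 x 10^-4)^2 × [S^2-]^3
[S^2-] = (5.4 x 10^-97 / 1.23 × 10^-7)^(1/3) = 1.6 × 10^-30 M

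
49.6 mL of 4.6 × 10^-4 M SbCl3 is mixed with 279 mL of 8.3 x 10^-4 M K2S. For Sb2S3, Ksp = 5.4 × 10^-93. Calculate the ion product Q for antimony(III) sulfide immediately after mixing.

Total volume = 49.6 + 279 = 328.6 mL.
[Sb^3+] = 4.6 x 10^-4 × (49.6/328.6) = 6.94 × 10^-5 M
[S^2-] = 8.3 x 10^-4 × (279/328.6) = 7.05 x 10^-4 M
Sb2S3(s) ⇌ 2 Sb^3+ + 3 S^2-, so Q = [Sb^3+]^2[S^2-]^3
Q = (6.94 × 10^-5)^2(7.05 × 10^-4)^3 = 1.7 × 10^-18
Q > Ksp, so Sb2S3 will precipitate.

1.7 × 10^-18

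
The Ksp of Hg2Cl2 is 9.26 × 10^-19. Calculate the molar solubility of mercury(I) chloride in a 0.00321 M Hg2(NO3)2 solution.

s = 8.49 × 10^-9 M

Hg2Cl2(s) <=> Hg2^2+ + 2 Cl^-
Ksp = [Hg2^2+][Cl^-]^2
Let s be the molar solubility in this solution. [Hg2^2+] = 0.00321 + s ≈ 0.00321, [Cl^-] = 2s (common-ion effect: Hg2^2+ is already 0.00321 M).
Ksp ≈ 0.00321 × (2s)^2
s = 8.49 x 10^-9 M
Check: s = 8.5 × 10^-9 ≪ 0.00321, so the approximation is valid.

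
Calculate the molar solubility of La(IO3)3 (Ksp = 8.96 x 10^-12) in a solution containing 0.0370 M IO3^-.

La(IO3)3(s) ⇌ La^3+(aq) + 3 IO3^-(aq)
Ksp = [La^3+][IO3^-]^3
Let s be the molar solubility in this solution. [La^3+] = s, [IO3^-] = 0.0370 + 3s ≈ 0.0370 (Ksp is small, so little additional dissolves).
Ksp ≈ s × (0.0370)^3
s = 1.77 x 10^-7 M
Check: 3s = 5.3 × 10^-7 ≪ 0.0370, so the approximation is valid.

s ≈ 1.77e-7 M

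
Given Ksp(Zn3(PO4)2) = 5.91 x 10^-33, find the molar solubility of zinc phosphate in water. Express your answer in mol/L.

s ≈ 1.40e-7 M

Zn3(PO4)2(s) <=> 3 Zn^2+(aq) + 2 PO4^3-(aq)
Ksp = [Zn^2+]^3[PO4^3-]^2
With molar solubility s: [Zn^2+] = 3s, [PO4^3-] = 2s.
Ksp = (3s)^3(2s)^2 = 108s^5
s^5 = 5.91 x 10^-33 / 108, so s = 1.40 × 10^-7 M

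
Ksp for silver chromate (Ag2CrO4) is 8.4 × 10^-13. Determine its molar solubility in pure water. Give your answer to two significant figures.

s = 5.9e-5 M

Ag2CrO4(s) <=> 2 Ag^+ + CrO4^2-
Ksp = [Ag^+]^2[CrO4^2-]
For each mole of Ag2CrO4 that dissolves: [Ag^+] = 2s, [CrO4^2-] = s.
Ksp = (2s)^2s = 4s^3
s = (8.4 × 10^-13 / 4)^(1/3) = 5.9 × 10^-5 M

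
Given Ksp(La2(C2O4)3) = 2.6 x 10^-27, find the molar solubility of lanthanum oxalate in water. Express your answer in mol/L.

1.9e-6 M

La2(C2O4)3(s) ⇌ 2 La^3+(aq) + 3 C2O4^2-(aq)
Ksp = [La^3+]^2[C2O4^2-]^3
Let s = molar solubility. Then [La^3+] = 2s and [C2O4^2-] = 3s.
Ksp = (2s)^2(3s)^3 = 108s^5
s = (2.6 x 10^-27 / 108)^(1/5) = 1.9 × 10^-6 M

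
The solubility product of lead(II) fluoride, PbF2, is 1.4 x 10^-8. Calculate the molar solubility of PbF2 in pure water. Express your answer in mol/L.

PbF2(s) <=> Pb^2+ + 2 F^-
Ksp = [Pb^2+][F^-]^2
With molar solubility s: [Pb^2+] = s, [F^-] = 2s.
Substituting: Ksp = s(2s)^2 = 4s^3
s^3 = 1.4 x 10^-8 / 4, so s = 1.5 x 10^-3 M

s = 1.5 x 10^-3 M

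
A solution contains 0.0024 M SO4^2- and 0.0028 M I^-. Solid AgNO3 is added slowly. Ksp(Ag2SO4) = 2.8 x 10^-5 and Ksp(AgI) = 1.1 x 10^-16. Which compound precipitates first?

Each salt begins to precipitate when Q = Ksp, i.e. when [Ag^+] reaches its threshold.
For Ag2SO4: 2.8 x 10^-5 = 0.0024 × [Ag^+]^2  ⇒  [Ag^+] = 1.1 x 10^-1 M.
For AgI: 1.1 x 10^-16 = 0.0028 × [Ag^+]  ⇒  [Ag^+] = 3.9 x 10^-14 M.
The salt with the lower threshold [Ag^+] precipitates first: AgI.

AgI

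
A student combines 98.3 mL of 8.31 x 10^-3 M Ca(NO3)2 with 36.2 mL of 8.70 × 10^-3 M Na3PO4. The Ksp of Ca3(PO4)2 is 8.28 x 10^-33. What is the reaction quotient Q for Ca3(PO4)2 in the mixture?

Total volume = 98.3 + 36.2 = 134.5 mL.
[Ca^2+] = 8.31 × 10^-3 × (98.3/134.5) = 6.073 × 10^-3 M
[PO4^3-] = 8.70 x 10^-3 × (36.2/134.5) = 2.342 x 10^-3 M
Ca3(PO4)2(s) <=> 3 Ca^2+ + 2 PO4^3-, so Q = [Ca^2+]^3[PO4^3-]^2
Q = (6.073 x 10^-3)^3(2.342 × 10^-3)^2 = 1.23 x 10^-12
Q > Ksp, so Ca3(PO4)2 will precipitate.

Q ≈ 1.23e-12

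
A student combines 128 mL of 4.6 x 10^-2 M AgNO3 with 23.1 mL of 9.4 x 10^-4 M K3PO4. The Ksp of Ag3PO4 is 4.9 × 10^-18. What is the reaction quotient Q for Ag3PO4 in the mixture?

Q = 8.5 x 10^-9

Total volume = 128 + 23.1 = 151.1 mL.
[Ag^+] = 4.6 x 10^-2 × (128/151.1) = 3.90 × 10^-2 M
[PO4^3-] = 9.4 × 10^-4 × (23.1/151.1) = 1.44 × 10^-4 M
Ag3PO4(s) ⇌ 3 Ag^+ + PO4^3-, so Q = [Ag^+]^3[PO4^3-]
Q = (3.90 × 10^-2)^3(1.44 x 10^-4) = 8.5 × 10^-9
Q > Ksp, so Ag3PO4 will precipitate.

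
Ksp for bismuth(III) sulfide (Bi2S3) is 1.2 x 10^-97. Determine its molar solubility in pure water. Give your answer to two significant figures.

1.6 × 10^-20 M

Bi2S3(s) <=> 2 Bi^3+(aq) + 3 S^2-(aq)
Ksp = [Bi^3+]^2[S^2-]^3
Let s = molar solubility. Then [Bi^3+] = 2s and [S^2-] = 3s.
So Ksp = (2s)^2 × (3s)^3 = 108s^5
Solving, s = (1.2 x 10^-97/108)^(1/5) = 1.6 x 10^-20 M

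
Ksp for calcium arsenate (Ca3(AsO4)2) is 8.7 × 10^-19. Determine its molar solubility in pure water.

9.6e-5 M

Ca3(AsO4)2(s) ⇌ 3 Ca^2+ + 2 AsO4^3-
Ksp = [Ca^2+]^3[AsO4^3-]^2
With molar solubility s: [Ca^2+] = 3s, [AsO4^3-] = 2s.
Ksp = (3s)^3(2s)^2 = 108s^5
Solving, s = (8.7 × 10^-19/108)^(1/5) = 9.6 × 10^-5 M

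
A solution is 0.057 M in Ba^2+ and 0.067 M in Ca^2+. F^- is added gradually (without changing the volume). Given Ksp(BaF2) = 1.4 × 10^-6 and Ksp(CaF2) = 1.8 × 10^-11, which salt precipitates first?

CaF2

Each salt begins to precipitate when Q = Ksp, i.e. when [F^-] reaches its threshold.
For BaF2: 1.4 × 10^-6 = 0.057 × [F^-]^2  ⇒  [F^-] = 5.0 x 10^-3 M.
For CaF2: 1.8 × 10^-11 = 0.067 × [F^-]^2  ⇒  [F^-] = 1.6 x 10^-5 M.
The salt with the lower threshold [F^-] precipitates first: CaF2.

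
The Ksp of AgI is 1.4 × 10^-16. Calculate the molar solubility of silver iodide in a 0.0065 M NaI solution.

2.2e-14 M

AgI(s) ⇌ Ag^+ + I^-
Ksp = [Ag^+][I^-]
If s mol/L dissolves here, [Ag^+] = s, [I^-] = 0.0065 + s ≈ 0.0065 (Ksp is small, so little additional dissolves).
Ksp ≈ s × 0.0065
s = 2.2 x 10^-14 M
Check: s = 2.2 × 10^-14 ≪ 0.0065, so the approximation is valid.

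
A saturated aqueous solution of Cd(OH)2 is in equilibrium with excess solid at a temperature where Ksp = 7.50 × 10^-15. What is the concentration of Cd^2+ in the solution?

[Cd^2+] ≈ 1.23 x 10^-5 M

Cd(OH)2(s) <=> Cd^2+ + 2 OH^-
Ksp = [Cd^2+][OH^-]^2
With molar solubility s: [Cd^2+] = s, [OH^-] = 2s.
Substituting: Ksp = s(2s)^2 = 4s^3
s = (7.50 × 10^-15 / 4)^(1/3) = 1.233 × 10^-5 M
[Cd^2+] = s = 1.23 × 10^-5 M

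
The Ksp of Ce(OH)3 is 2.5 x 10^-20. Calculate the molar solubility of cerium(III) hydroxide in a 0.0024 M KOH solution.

s ≈ 1.8e-12 M

Ce(OH)3(s) ⇌ Ce^3+ + 3 OH^-
Ksp = [Ce^3+][OH^-]^3
Let s = moles of Ce(OH)3 that dissolve per litre. [Ce^3+] = s, [OH^-] = 0.0024 + 3s ≈ 0.0024 (Ksp is small, so little additional dissolves).
Ksp ≈ s × (0.0024)^3
s = 1.8 × 10^-12 M
Check: 3s = 5.4 × 10^-12 ≪ 0.0024, so the approximation is valid.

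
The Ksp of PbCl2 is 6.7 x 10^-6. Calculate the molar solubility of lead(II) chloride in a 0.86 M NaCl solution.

9.1e-6 M

PbCl2(s) ⇌ Pb^2+(aq) + 2 Cl^-(aq)
Ksp = [Pb^2+][Cl^-]^2
Let s = moles of PbCl2 that dissolve per litre. [Pb^2+] = s, [Cl^-] = 0.86 + 2s ≈ 0.86 (since Cl^- from NaCl dominates).
Ksp ≈ s × (0.86)^2
s = 9.1 × 10^-6 M
Check: 2s = 1.8 × 10^-5 ≪ 0.86, so the approximation is valid.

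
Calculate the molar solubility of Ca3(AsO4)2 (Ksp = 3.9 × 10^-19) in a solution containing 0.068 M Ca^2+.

1.8 × 10^-8 M

Ca3(AsO4)2(s) ⇌ 3 Ca^2+(aq) + 2 AsO4^3-(aq)
Ksp = [Ca^2+]^3[AsO4^3-]^2
If s mol/L dissolves here, [Ca^2+] = 0.068 + 3s ≈ 0.068, [AsO4^3-] = 2s (since the Ca^2+ already present dominates).
Ksp ≈ (0.068)^3 × (2s)^2
s = 1.8 × 10^-8 M
Check: 3s = 5.3 × 10^-8 ≪ 0.068, so the approximation is valid.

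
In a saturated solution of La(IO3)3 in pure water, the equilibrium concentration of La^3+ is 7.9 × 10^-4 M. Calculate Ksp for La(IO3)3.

La(IO3)3(s) ⇌ La^3+(aq) + 3 IO3^-(aq)
Stoichiometry gives [IO3^-] = (3/1)[La^3+] = 2.37 x 10^-3 M.
Ksp = [La^3+][IO3^-]^3
Ksp = 7.9 x 10^-4 × (2.37 × 10^-3)^3 = 1.1 x 10^-11

Ksp = 1.1e-11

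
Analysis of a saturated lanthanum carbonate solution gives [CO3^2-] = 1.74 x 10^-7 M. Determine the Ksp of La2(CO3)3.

La2(CO3)3(s) ⇌ 2 La^3+(aq) + 3 CO3^2-(aq)
Stoichiometry gives [La^3+] = (2/3)[CO3^2-] = 1.160 × 10^-7 M.
Ksp = [La^3+]^2[CO3^2-]^3
Ksp = (1.160 × 10^-7)^2 × (1.74 × 10^-7)^3 = 7.09 × 10^-35

7.09e-35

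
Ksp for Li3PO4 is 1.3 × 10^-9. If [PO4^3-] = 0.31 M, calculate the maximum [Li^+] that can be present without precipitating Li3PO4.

[Li^+] = 1.6 x 10^-3 M

Li3PO4(s) ⇌ 3 Li^+(aq) + PO4^3-(aq)
Ksp = [Li^+]^3[PO4^3-]
Precipitation begins when Q = Ksp. With [PO4^3-] = 0.31 M:
1.3 × 10^-9 = (0.31) × [Li^+]^3
[Li^+] = (1.3 × 10^-9 / 3.1 × 10^-1)^(1/3) = 1.6 × 10^-3 M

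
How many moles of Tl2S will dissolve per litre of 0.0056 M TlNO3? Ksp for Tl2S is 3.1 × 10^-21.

Tl2S(s) ⇌ 2 Tl^+(aq) + S^2-(aq)
Ksp = [Tl^+]^2[S^2-]
Let s be the molar solubility in this solution. [Tl^+] = 0.0056 + 2s ≈ 0.0056, [S^2-] = s (since Tl^+ from TlNO3 dominates).
Ksp ≈ (0.0056)^2 × s
s = 9.9 x 10^-17 M
Check: 2s = 2.0 × 10^-16 ≪ 0.0056, so the approximation is valid.

s = 9.9 × 10^-17 M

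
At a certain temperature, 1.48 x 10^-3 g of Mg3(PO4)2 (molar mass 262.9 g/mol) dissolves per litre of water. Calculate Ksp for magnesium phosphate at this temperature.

Ksp = 6.11e-25

Molar solubility s = (1.48 × 10^-3 g/L) / (262.9 g/mol) = 5.630 × 10^-6 M.
Mg3(PO4)2(s) <=> 3 Mg^2+ + 2 PO4^3-
With molar solubility s: [Mg^2+] = 3s, [PO4^3-] = 2s.
Ksp = [Mg^2+]^3[PO4^3-]^2
Substituting: Ksp = (3s)^3(2s)^2 = 108s^5
With s = 5.630 × 10^-6: Ksp = 6.11 x 10^-25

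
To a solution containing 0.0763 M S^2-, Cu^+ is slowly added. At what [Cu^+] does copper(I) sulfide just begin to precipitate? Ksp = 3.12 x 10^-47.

[Cu^+] ≈ 2.02 × 10^-23 M

Cu2S(s) ⇌ 2 Cu^+(aq) + S^2-(aq)
Ksp = [Cu^+]^2[S^2-]
Precipitation begins when Q = Ksp. With [S^2-] = 0.0763 M:
3.12 x 10^-47 = (0.0763) × [Cu^+]^2
[Cu^+] = (3.12 x 10^-47 / 7.63 x 10^-2)^(1/2) = 2.02 × 10^-23 M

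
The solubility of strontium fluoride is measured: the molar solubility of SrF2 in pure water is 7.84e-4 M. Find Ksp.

SrF2(s) ⇌ Sr^2+ + 2 F^-
If s mol/L of SrF2 dissolves, [Sr^2+] = s and [F^-] = 2s.
Ksp = [Sr^2+][F^-]^2
Substituting: Ksp = s(2s)^2 = 4s^3
Ksp = 4 × (7.84 × 10^-4)^3 = 1.93 × 10^-9

Ksp = 1.93e-9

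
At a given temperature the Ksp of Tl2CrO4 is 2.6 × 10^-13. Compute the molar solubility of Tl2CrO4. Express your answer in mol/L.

4.0 x 10^-5 M

Tl2CrO4(s) <=> 2 Tl^+ + CrO4^2-
Ksp = [Tl^+]^2[CrO4^2-]
Let s = molar solubility. Then [Tl^+] = 2s and [CrO4^2-] = s.
Substituting: Ksp = (2s)^2s = 4s^3
s = (2.6 × 10^-13 / 4)^(1/3) = 4.0 × 10^-5 M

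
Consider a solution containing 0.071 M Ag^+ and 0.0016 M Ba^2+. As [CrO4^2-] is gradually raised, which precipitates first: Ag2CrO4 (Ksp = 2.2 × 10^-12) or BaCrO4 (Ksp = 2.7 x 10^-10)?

Precipitation of each salt starts when its ion product equals its Ksp.
For Ag2CrO4: 2.2 × 10^-12 = (0.071)^2 × [CrO4^2-]  ⇒  [CrO4^2-] = 4.4 × 10^-10 M.
For BaCrO4: 2.7 x 10^-10 = 0.0016 × [CrO4^2-]  ⇒  [CrO4^2-] = 1.7 × 10^-7 M.
The salt with the lower threshold [CrO4^2-] precipitates first: Ag2CrO4.

Ag2CrO4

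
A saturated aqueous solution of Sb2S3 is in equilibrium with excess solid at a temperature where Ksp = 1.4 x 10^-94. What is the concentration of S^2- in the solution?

Sb2S3(s) <=> 2 Sb^3+ + 3 S^2-
Ksp = [Sb^3+]^2[S^2-]^3
Let s = molar solubility. Then [Sb^3+] = 2s and [S^2-] = 3s.
Ksp = (2s)^2(3s)^3 = 108s^5
Solving, s = (1.4 x 10^-94/108)^(1/5) = 6.65 × 10^-20 M
[S^2-] = 3s = 2.0 x 10^-19 M

[S^2-] = 2.0 × 10^-19 M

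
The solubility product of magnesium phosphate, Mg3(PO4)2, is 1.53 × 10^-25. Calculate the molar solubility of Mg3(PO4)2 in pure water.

s ≈ 4.27 × 10^-6 M

Mg3(PO4)2(s) <=> 3 Mg^2+(aq) + 2 PO4^3-(aq)
Ksp = [Mg^2+]^3[PO4^3-]^2
With molar solubility s: [Mg^2+] = 3s, [PO4^3-] = 2s.
Ksp = (3s)^3(2s)^2 = 108s^5
Solving, s = (1.53 × 10^-25/108)^(1/5) = 4.27 × 10^-6 M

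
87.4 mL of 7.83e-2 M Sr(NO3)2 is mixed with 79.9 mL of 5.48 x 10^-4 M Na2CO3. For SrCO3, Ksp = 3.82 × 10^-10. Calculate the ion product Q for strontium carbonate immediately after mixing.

1.07 × 10^-5

Total volume = 87.4 + 79.9 = 167.3 mL.
[Sr^2+] = 7.83 × 10^-2 × (87.4/167.3) = 4.091 × 10^-2 M
[CO3^2-] = 5.48 x 10^-4 × (79.9/167.3) = 2.617 x 10^-4 M
SrCO3(s) ⇌ Sr^2+(aq) + CO3^2-(aq), so Q = [Sr^2+][CO3^2-]
Q = (4.091 × 10^-2)(2.617 x 10^-4) = 1.07 × 10^-5
Q > Ksp, so SrCO3 will precipitate.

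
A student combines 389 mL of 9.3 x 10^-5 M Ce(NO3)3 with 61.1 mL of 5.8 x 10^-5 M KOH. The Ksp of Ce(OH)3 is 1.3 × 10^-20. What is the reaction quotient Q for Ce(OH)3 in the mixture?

Q = 3.9 × 10^-20

Total volume = 389 + 61.1 = 450.1 mL.
[Ce^3+] = 9.3 × 10^-5 × (389/450.1) = 8.04 × 10^-5 M
[OH^-] = 5.8 × 10^-5 × (61.1/450.1) = 7.87 × 10^-6 M
Ce(OH)3(s) ⇌ Ce^3+ + 3 OH^-, so Q = [Ce^3+][OH^-]^3
Q = (8.04 x 10^-5)(7.87 x 10^-6)^3 = 3.9 x 10^-20
Q > Ksp, so Ce(OH)3 will precipitate.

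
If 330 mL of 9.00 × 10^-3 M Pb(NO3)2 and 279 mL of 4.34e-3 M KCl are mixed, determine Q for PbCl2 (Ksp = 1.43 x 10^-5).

Total volume = 330 + 279 = 609 mL.
[Pb^2+] = 9.00 × 10^-3 × (330/609) = 4.877 x 10^-3 M
[Cl^-] = 4.34 × 10^-3 × (279/609) = 1.988 × 10^-3 M
PbCl2(s) <=> Pb^2+(aq) + 2 Cl^-(aq), so Q = [Pb^2+][Cl^-]^2
Q = (4.877 x 10^-3)(1.988 x 10^-3)^2 = 1.93 x 10^-8
Q < Ksp, so no precipitate of PbCl2 forms.

Q ≈ 1.93 × 10^-8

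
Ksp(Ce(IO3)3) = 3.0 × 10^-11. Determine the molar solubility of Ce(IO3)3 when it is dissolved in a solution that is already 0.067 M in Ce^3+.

s ≈ 2.6 × 10^-4 M

Ce(IO3)3(s) <=> Ce^3+ + 3 IO3^-
Ksp = [Ce^3+][IO3^-]^3
If s mol/L dissolves here, [Ce^3+] = 0.067 + s ≈ 0.067, [IO3^-] = 3s (since the Ce^3+ already present dominates).
Ksp ≈ 0.067 × (3s)^3
s = 2.6 × 10^-4 M
Check: s = 2.6 x 10^-4 ≪ 0.067, so the approximation is valid.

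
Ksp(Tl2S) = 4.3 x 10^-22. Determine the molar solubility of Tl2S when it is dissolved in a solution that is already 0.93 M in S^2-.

Tl2S(s) ⇌ 2 Tl^+ + S^2-
Ksp = [Tl^+]^2[S^2-]
If s mol/L dissolves here, [Tl^+] = 2s, [S^2-] = 0.93 + s ≈ 0.93 (since the S^2- already present dominates).
Ksp ≈ (2s)^2 × 0.93
s = 1.1 × 10^-11 M
Check: s = 1.1 x 10^-11 ≪ 0.93, so the approximation is valid.

1.1 × 10^-11 M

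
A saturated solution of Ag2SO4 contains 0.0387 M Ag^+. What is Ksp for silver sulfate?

2.90 x 10^-5

Ag2SO4(s) <=> 2 Ag^+ + SO4^2-
Stoichiometry gives [SO4^2-] = (1/2)[Ag^+] = 1.935 × 10^-2 M.
Ksp = [Ag^+]^2[SO4^2-]
Ksp = (3.87 × 10^-2)^2 × 1.935 × 10^-2 = 2.90 x 10^-5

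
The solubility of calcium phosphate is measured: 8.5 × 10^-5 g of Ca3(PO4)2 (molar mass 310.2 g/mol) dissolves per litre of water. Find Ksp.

Molar solubility s = (8.5 × 10^-5 g/L) / (310.2 g/mol) = 2.74 × 10^-7 M.
Ca3(PO4)2(s) ⇌ 3 Ca^2+ + 2 PO4^3-
Let s = molar solubility. Then [Ca^2+] = 3s and [PO4^3-] = 2s.
Ksp = [Ca^2+]^3[PO4^3-]^2
Substituting: Ksp = (3s)^3(2s)^2 = 108s^5
With s = 2.74 × 10^-7: Ksp = 1.7 × 10^-31

Ksp ≈ 1.7 × 10^-31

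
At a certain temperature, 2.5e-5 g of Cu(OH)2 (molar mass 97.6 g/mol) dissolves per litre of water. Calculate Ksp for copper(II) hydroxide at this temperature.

Molar solubility s = (2.5 × 10^-5 g/L) / (97.6 g/mol) = 2.56 × 10^-7 M.
Cu(OH)2(s) ⇌ Cu^2+ + 2 OH^-
For each mole of Cu(OH)2 that dissolves: [Cu^2+] = s, [OH^-] = 2s.
Ksp = [Cu^2+][OH^-]^2
Substituting: Ksp = s(2s)^2 = 4s^3
With s = 2.56 x 10^-7: Ksp = 6.7 × 10^-20

Ksp ≈ 6.7 × 10^-20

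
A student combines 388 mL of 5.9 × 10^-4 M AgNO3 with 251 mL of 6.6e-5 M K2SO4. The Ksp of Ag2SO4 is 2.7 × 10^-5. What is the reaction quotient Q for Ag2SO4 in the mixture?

Total volume = 388 + 251 = 639 mL.
[Ag^+] = 5.9 × 10^-4 × (388/639) = 3.58 × 10^-4 M
[SO4^2-] = 6.6 x 10^-5 × (251/639) = 2.59 × 10^-5 M
Ag2SO4(s) <=> 2 Ag^+(aq) + SO4^2-(aq), so Q = [Ag^+]^2[SO4^2-]
Q = (3.58 x 10^-4)^2(2.59 × 10^-5) = 3.3 × 10^-12
Q < Ksp, so no precipitate of Ag2SO4 forms.

Q ≈ 3.3e-12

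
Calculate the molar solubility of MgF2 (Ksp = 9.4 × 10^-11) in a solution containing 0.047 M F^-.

MgF2(s) ⇌ Mg^2+ + 2 F^-
Ksp = [Mg^2+][F^-]^2
If s mol/L dissolves here, [Mg^2+] = s, [F^-] = 0.047 + 2s ≈ 0.047 (since the F^- already present dominates).
Ksp ≈ s × (0.047)^2
s = 4.3 x 10^-8 M
Check: 2s = 8.5 × 10^-8 ≪ 0.047, so the approximation is valid.

4.3 × 10^-8 M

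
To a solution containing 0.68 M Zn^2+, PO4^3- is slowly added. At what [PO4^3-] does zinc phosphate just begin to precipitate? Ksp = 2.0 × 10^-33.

Zn3(PO4)2(s) ⇌ 3 Zn^2+ + 2 PO4^3-
Ksp = [Zn^2+]^3[PO4^3-]^2
Precipitation begins when Q = Ksp. With [Zn^2+] = 0.68 M:
2.0 × 10^-33 = (0.68)^3 × [PO4^3-]^2
[PO4^3-] = (2.0 × 10^-33 / 3.14 x 10^-1)^(1/2) = 8.0 x 10^-17 M

[PO4^3-] = 8.0 × 10^-17 M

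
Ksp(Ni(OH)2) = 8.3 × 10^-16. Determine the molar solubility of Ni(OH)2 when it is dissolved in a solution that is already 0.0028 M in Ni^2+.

s = 2.7e-7 M

Ni(OH)2(s) ⇌ Ni^2+ + 2 OH^-
Ksp = [Ni^2+][OH^-]^2
If s mol/L dissolves here, [Ni^2+] = 0.0028 + s ≈ 0.0028, [OH^-] = 2s (since the Ni^2+ already present dominates).
Ksp ≈ 0.0028 × (2s)^2
s = 2.7 × 10^-7 M
Check: s = 2.7 × 10^-7 ≪ 0.0028, so the approximation is valid.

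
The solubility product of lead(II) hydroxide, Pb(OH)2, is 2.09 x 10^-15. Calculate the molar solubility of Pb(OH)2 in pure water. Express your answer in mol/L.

Pb(OH)2(s) <=> Pb^2+(aq) + 2 OH^-(aq)
Ksp = [Pb^2+][OH^-]^2
For each mole of Pb(OH)2 that dissolves: [Pb^2+] = s, [OH^-] = 2s.
Ksp = s(2s)^2 = 4s^3
Solving, s = (2.09 x 10^-15/4)^(1/3) = 8.05 x 10^-6 M

s ≈ 8.05 × 10^-6 M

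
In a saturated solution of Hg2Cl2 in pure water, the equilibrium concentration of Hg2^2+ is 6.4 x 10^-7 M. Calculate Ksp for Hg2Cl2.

Ksp ≈ 1.0e-18

Hg2Cl2(s) ⇌ Hg2^2+(aq) + 2 Cl^-(aq)
Stoichiometry gives [Cl^-] = (2/1)[Hg2^2+] = 1.28 × 10^-6 M.
Ksp = [Hg2^2+][Cl^-]^2
Ksp = 6.4 × 10^-7 × (1.28 × 10^-6)^2 = 1.0 × 10^-18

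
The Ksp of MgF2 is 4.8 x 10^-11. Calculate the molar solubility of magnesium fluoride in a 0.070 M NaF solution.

MgF2(s) ⇌ Mg^2+ + 2 F^-
Ksp = [Mg^2+][F^-]^2
Let s be the molar solubility in this solution. [Mg^2+] = s, [F^-] = 0.070 + 2s ≈ 0.070 (common-ion effect: F^- is already 0.070 M).
Ksp ≈ s × (0.070)^2
s = 9.8 × 10^-9 M
Check: 2s = 2.0 × 10^-8 ≪ 0.070, so the approximation is valid.

s ≈ 9.8e-9 M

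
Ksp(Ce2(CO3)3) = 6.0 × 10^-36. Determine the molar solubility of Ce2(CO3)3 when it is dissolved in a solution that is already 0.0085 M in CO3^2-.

Ce2(CO3)3(s) ⇌ 2 Ce^3+(aq) + 3 CO3^2-(aq)
Ksp = [Ce^3+]^2[CO3^2-]^3
Let s = moles of Ce2(CO3)3 that dissolve per litre. [Ce^3+] = 2s, [CO3^2-] = 0.0085 + 3s ≈ 0.0085 (common-ion effect: CO3^2- is already 0.0085 M).
Ksp ≈ (2s)^2 × (0.0085)^3
s = 1.6 × 10^-15 M
Check: 3s = 4.7 × 10^-15 ≪ 0.0085, so the approximation is valid.

s ≈ 1.6 × 10^-15 M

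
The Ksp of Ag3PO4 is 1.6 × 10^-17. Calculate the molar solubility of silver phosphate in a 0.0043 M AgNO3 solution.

Ag3PO4(s) ⇌ 3 Ag^+ + PO4^3-
Ksp = [Ag^+]^3[PO4^3-]
Let s = moles of Ag3PO4 that dissolve per litre. [Ag^+] = 0.0043 + 3s ≈ 0.0043, [PO4^3-] = s (since Ag^+ from AgNO3 dominates).
Ksp ≈ (0.0043)^3 × s
s = 2.0 × 10^-10 M
Check: 3s = 6.0 × 10^-10 ≪ 0.0043, so the approximation is valid.

s ≈ 2.0e-10 M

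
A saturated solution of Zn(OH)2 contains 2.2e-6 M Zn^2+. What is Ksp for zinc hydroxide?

Ksp = 4.3e-17

Zn(OH)2(s) ⇌ Zn^2+ + 2 OH^-
Stoichiometry gives [OH^-] = (2/1)[Zn^2+] = 4.40 × 10^-6 M.
Ksp = [Zn^2+][OH^-]^2
Ksp = 2.2 × 10^-6 × (4.40 × 10^-6)^2 = 4.3 × 10^-17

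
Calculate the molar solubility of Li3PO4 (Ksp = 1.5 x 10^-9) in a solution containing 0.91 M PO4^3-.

s = 3.9 × 10^-4 M

Li3PO4(s) ⇌ 3 Li^+ + PO4^3-
Ksp = [Li^+]^3[PO4^3-]
If s mol/L dissolves here, [Li^+] = 3s, [PO4^3-] = 0.91 + s ≈ 0.91 (since the PO4^3- already present dominates).
Ksp ≈ (3s)^3 × 0.91
s = 3.9 × 10^-4 M
Check: s = 3.9 x 10^-4 ≪ 0.91, so the approximation is valid.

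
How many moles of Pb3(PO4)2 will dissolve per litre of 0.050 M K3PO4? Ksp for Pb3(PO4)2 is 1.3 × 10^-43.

s = 1.2 x 10^-14 M

Pb3(PO4)2(s) ⇌ 3 Pb^2+(aq) + 2 PO4^3-(aq)
Ksp = [Pb^2+]^3[PO4^3-]^2
Let s be the molar solubility in this solution. [Pb^2+] = 3s, [PO4^3-] = 0.050 + 2s ≈ 0.050 (since PO4^3- from K3PO4 dominates).
Ksp ≈ (3s)^3 × (0.050)^2
s = 1.2 × 10^-14 M
Check: 2s = 2.5 x 10^-14 ≪ 0.050, so the approximation is valid.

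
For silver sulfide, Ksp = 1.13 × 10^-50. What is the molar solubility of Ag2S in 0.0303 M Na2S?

s = 3.05 x 10^-25 M

Ag2S(s) <=> 2 Ag^+(aq) + S^2-(aq)
Ksp = [Ag^+]^2[S^2-]
If s mol/L dissolves here, [Ag^+] = 2s, [S^2-] = 0.0303 + s ≈ 0.0303 (Ksp is small, so little additional dissolves).
Ksp ≈ (2s)^2 × 0.0303
s = 3.05 × 10^-25 M
Check: s = 3.1 x 10^-25 ≪ 0.0303, so the approximation is valid.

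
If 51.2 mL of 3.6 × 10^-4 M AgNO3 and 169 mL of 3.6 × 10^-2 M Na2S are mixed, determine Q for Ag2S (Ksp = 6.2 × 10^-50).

Total volume = 51.2 + 169 = 220.2 mL.
[Ag^+] = 3.6 × 10^-4 × (51.2/220.2) = 8.37 × 10^-5 M
[S^2-] = 3.6 x 10^-2 × (169/220.2) = 2.76 x 10^-2 M
Ag2S(s) <=> 2 Ag^+(aq) + S^2-(aq), so Q = [Ag^+]^2[S^2-]
Q = (8.37 × 10^-5)^2(2.76 × 10^-2) = 1.9 × 10^-10
Q > Ksp, so Ag2S will precipitate.

1.9 × 10^-10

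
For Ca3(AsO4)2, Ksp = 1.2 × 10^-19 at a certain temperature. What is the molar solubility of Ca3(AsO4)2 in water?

Ca3(AsO4)2(s) <=> 3 Ca^2+ + 2 AsO4^3-
Ksp = [Ca^2+]^3[AsO4^3-]^2
Let s = molar solubility. Then [Ca^2+] = 3s and [AsO4^3-] = 2s.
Substituting: Ksp = (3s)^3(2s)^2 = 108s^5
s^5 = 1.2 × 10^-19 / 108, so s = 6.4 x 10^-5 M

s ≈ 6.4 × 10^-5 M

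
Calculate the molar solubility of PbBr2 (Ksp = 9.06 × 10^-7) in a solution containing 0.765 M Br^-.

PbBr2(s) ⇌ Pb^2+(aq) + 2 Br^-(aq)
Ksp = [Pb^2+][Br^-]^2
Let s = moles of PbBr2 that dissolve per litre. [Pb^2+] = s, [Br^-] = 0.765 + 2s ≈ 0.765 (Ksp is small, so little additional dissolves).
Ksp ≈ s × (0.765)^2
s = 1.55 × 10^-6 M
Check: 2s = 3.1 × 10^-6 ≪ 0.765, so the approximation is valid.

1.55 × 10^-6 M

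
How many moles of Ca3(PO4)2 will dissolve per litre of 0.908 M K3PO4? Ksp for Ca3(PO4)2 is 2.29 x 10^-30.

s ≈ 4.69 x 10^-11 M

Ca3(PO4)2(s) <=> 3 Ca^2+(aq) + 2 PO4^3-(aq)
Ksp = [Ca^2+]^3[PO4^3-]^2
Let s be the molar solubility in this solution. [Ca^2+] = 3s, [PO4^3-] = 0.908 + 2s ≈ 0.908 (common-ion effect: PO4^3- is already 0.908 M).
Ksp ≈ (3s)^3 × (0.908)^2
s = 4.69 × 10^-11 M
Check: 2s = 9.4 × 10^-11 ≪ 0.908, so the approximation is valid.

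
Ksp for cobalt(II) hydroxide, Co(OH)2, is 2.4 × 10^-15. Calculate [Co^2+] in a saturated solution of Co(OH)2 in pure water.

Co(OH)2(s) ⇌ Co^2+(aq) + 2 OH^-(aq)
Ksp = [Co^2+][OH^-]^2
For each mole of Co(OH)2 that dissolves: [Co^2+] = s, [OH^-] = 2s.
Substituting: Ksp = s(2s)^2 = 4s^3
Solving, s = (2.4 × 10^-15/4)^(1/3) = 8.43 × 10^-6 M
[Co^2+] = s = 8.4 × 10^-6 M

[Co^2+] ≈ 8.4e-6 M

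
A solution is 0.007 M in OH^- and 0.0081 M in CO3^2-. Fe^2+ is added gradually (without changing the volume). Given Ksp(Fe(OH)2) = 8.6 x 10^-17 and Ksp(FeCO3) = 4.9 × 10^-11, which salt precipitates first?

Precipitation of each salt starts when its ion product equals its Ksp.
For Fe(OH)2: 8.6 x 10^-17 = (0.007)^2 × [Fe^2+]  ⇒  [Fe^2+] = 1.8 × 10^-12 M.
For FeCO3: 4.9 × 10^-11 = 0.0081 × [Fe^2+]  ⇒  [Fe^2+] = 6.0 × 10^-9 M.
The salt with the lower threshold [Fe^2+] precipitates first: Fe(OH)2.

Fe(OH)2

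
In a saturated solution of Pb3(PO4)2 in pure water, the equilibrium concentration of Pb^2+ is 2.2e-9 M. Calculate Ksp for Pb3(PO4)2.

Pb3(PO4)2(s) ⇌ 3 Pb^2+ + 2 PO4^3-
Stoichiometry gives [PO4^3-] = (2/3)[Pb^2+] = 1.47 x 10^-9 M.
Ksp = [Pb^2+]^3[PO4^3-]^2
Ksp = (2.2 × 10^-9)^3 × (1.47 x 10^-9)^2 = 2.3 × 10^-44

Ksp = 2.3e-44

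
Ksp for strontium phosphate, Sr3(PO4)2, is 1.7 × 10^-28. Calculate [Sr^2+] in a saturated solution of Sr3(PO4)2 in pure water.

Sr3(PO4)2(s) ⇌ 3 Sr^2+(aq) + 2 PO4^3-(aq)
Ksp = [Sr^2+]^3[PO4^3-]^2
With molar solubility s: [Sr^2+] = 3s, [PO4^3-] = 2s.
So Ksp = (3s)^3 × (2s)^2 = 108s^5
s^5 = 1.7 × 10^-28 / 108, so s = 1.09 x 10^-6 M
[Sr^2+] = 3s = 3.3 x 10^-6 M

[Sr^2+] ≈ 3.3 x 10^-6 M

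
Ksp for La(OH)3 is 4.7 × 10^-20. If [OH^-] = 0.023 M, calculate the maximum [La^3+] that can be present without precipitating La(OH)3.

La(OH)3(s) <=> La^3+ + 3 OH^-
Ksp = [La^3+][OH^-]^3
Precipitation begins when Q = Ksp. With [OH^-] = 0.023 M:
4.7 × 10^-20 = (0.023)^3 × [La^3+]
[La^3+] = (4.7 × 10^-20 / 1.22 x 10^-5) = 3.9 × 10^-15 M

[La^3+] ≈ 3.9 x 10^-15 M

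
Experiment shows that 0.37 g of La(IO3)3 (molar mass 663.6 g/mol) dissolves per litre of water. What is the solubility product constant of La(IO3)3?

Molar solubility s = (3.7 × 10^-1 g/L) / (663.6 g/mol) = 5.58 × 10^-4 M.
La(IO3)3(s) ⇌ La^3+(aq) + 3 IO3^-(aq)
For each mole of La(IO3)3 that dissolves: [La^3+] = s, [IO3^-] = 3s.
Ksp = [La^3+][IO3^-]^3
So Ksp = s × (3s)^3 = 27s^4
Ksp = 27 × (5.58 × 10^-4)^4 = 2.6 x 10^-12

Ksp ≈ 2.6 × 10^-12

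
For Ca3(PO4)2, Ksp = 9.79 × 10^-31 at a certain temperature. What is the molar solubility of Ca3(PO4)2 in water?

3.90 × 10^-7 M

Ca3(PO4)2(s) ⇌ 3 Ca^2+ + 2 PO4^3-
Ksp = [Ca^2+]^3[PO4^3-]^2
Let s = molar solubility. Then [Ca^2+] = 3s and [PO4^3-] = 2s.
Ksp = (3s)^3(2s)^2 = 108s^5
Solving, s = (9.79 × 10^-31/108)^(1/5) = 3.90 x 10^-7 M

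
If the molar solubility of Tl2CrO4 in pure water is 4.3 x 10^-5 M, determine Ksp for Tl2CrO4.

Ksp ≈ 3.2 × 10^-13

Tl2CrO4(s) ⇌ 2 Tl^+ + CrO4^2-
Let s = molar solubility. Then [Tl^+] = 2s and [CrO4^2-] = s.
Ksp = [Tl^+]^2[CrO4^2-]
So Ksp = (2s)^2 × s = 4s^3
Ksp = 4 × (4.3 x 10^-5)^3 = 3.2 × 10^-13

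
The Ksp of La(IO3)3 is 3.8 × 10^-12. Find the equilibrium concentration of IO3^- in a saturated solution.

La(IO3)3(s) ⇌ La^3+ + 3 IO3^-
Ksp = [La^3+][IO3^-]^3
Let s = molar solubility. Then [La^3+] = s and [IO3^-] = 3s.
Ksp = s(3s)^3 = 27s^4
s = (3.8 × 10^-12 / 27)^(1/4) = 6.12 x 10^-4 M
[IO3^-] = 3s = 1.8 x 10^-3 M

1.8 × 10^-3 M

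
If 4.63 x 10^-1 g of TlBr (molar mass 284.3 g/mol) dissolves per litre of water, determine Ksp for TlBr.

Molar solubility s = (4.63 × 10^-1 g/L) / (284.3 g/mol) = 1.629 × 10^-3 M.
TlBr(s) ⇌ Tl^+ + Br^-
For each mole of TlBr that dissolves: [Tl^+] = s, [Br^-] = s.
Ksp = [Tl^+][Br^-]
Ksp = (s)(s) = s^2
With s = 1.629 × 10^-3: Ksp = 2.65 × 10^-6

Ksp ≈ 2.65 x 10^-6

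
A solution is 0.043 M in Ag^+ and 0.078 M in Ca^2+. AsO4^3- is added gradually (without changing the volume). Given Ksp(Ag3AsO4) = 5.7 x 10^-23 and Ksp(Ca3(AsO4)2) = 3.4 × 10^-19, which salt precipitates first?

Precipitation of each salt starts when its ion product equals its Ksp.
For Ag3AsO4: 5.7 x 10^-23 = (0.043)^3 × [AsO4^3-]  ⇒  [AsO4^3-] = 7.2 × 10^-19 M.
For Ca3(AsO4)2: 3.4 × 10^-19 = (0.078)^3 × [AsO4^3-]^2  ⇒  [AsO4^3-] = 2.7 × 10^-8 M.
The salt with the lower threshold [AsO4^3-] precipitates first: Ag3AsO4.

Ag3AsO4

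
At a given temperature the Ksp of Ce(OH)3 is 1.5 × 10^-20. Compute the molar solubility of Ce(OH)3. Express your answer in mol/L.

s = 4.9 × 10^-6 M

Ce(OH)3(s) ⇌ Ce^3+ + 3 OH^-
Ksp = [Ce^3+][OH^-]^3
For each mole of Ce(OH)3 that dissolves: [Ce^3+] = s, [OH^-] = 3s.
So Ksp = s × (3s)^3 = 27s^4
Solving, s = (1.5 × 10^-20/27)^(1/4) = 4.9 x 10^-6 M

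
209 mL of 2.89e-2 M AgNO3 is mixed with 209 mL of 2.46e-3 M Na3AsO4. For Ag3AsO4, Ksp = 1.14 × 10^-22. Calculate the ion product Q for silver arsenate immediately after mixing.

Q = 3.71 x 10^-9

Total volume = 209 + 209 = 418 mL.
[Ag^+] = 2.89 × 10^-2 × (209/418) = 1.445 × 10^-2 M
[AsO4^3-] = 2.46 × 10^-3 × (209/418) = 1.230 × 10^-3 M
Ag3AsO4(s) <=> 3 Ag^+ + AsO4^3-, so Q = [Ag^+]^3[AsO4^3-]
Q = (1.445 x 10^-2)^3(1.230 x 10^-3) = 3.71 x 10^-9
Q > Ksp, so Ag3AsO4 will precipitate.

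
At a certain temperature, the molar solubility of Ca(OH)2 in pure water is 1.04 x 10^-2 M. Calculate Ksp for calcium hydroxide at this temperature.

Ksp = 4.50e-6

Ca(OH)2(s) ⇌ Ca^2+ + 2 OH^-
Let s = molar solubility. Then [Ca^2+] = s and [OH^-] = 2s.
Ksp = [Ca^2+][OH^-]^2
Ksp = s(2s)^2 = 4s^3
Ksp = 4 × (1.04 × 10^-2)^3 = 4.50 x 10^-6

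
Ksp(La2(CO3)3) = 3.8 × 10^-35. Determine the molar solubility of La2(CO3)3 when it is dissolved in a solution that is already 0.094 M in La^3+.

La2(CO3)3(s) ⇌ 2 La^3+ + 3 CO3^2-
Ksp = [La^3+]^2[CO3^2-]^3
Let s be the molar solubility in this solution. [La^3+] = 0.094 + 2s ≈ 0.094, [CO3^2-] = 3s (since the La^3+ already present dominates).
Ksp ≈ (0.094)^2 × (3s)^3
s = 5.4 × 10^-12 M
Check: 2s = 1.1 × 10^-11 ≪ 0.094, so the approximation is valid.

s ≈ 5.4 x 10^-12 M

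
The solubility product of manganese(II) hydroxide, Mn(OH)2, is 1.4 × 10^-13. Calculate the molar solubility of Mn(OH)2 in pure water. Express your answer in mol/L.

s = 3.3 × 10^-5 M

Mn(OH)2(s) ⇌ Mn^2+ + 2 OH^-
Ksp = [Mn^2+][OH^-]^2
If s mol/L of Mn(OH)2 dissolves, [Mn^2+] = s and [OH^-] = 2s.
So Ksp = s × (2s)^2 = 4s^3
s^3 = 1.4 × 10^-13 / 4, so s = 3.3 × 10^-5 M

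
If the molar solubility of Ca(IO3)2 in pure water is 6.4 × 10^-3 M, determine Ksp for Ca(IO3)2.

Ca(IO3)2(s) ⇌ Ca^2+ + 2 IO3^-
If s mol/L of Ca(IO3)2 dissolves, [Ca^2+] = s and [IO3^-] = 2s.
Ksp = [Ca^2+][IO3^-]^2
Ksp = s(2s)^2 = 4s^3
Ksp = 4 × (6.4 × 10^-3)^3 = 1.0 x 10^-6

Ksp = 1.0 x 10^-6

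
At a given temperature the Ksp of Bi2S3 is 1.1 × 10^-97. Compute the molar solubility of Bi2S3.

1.6 × 10^-20 M

Bi2S3(s) ⇌ 2 Bi^3+(aq) + 3 S^2-(aq)
Ksp = [Bi^3+]^2[S^2-]^3
If s mol/L of Bi2S3 dissolves, [Bi^3+] = 2s and [S^2-] = 3s.
So Ksp = (2s)^2 × (3s)^3 = 108s^5
s^5 = 1.1 × 10^-97 / 108, so s = 1.6 × 10^-20 M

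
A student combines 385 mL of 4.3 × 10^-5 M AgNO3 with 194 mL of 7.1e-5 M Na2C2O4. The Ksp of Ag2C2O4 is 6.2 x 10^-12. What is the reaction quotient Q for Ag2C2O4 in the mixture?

Total volume = 385 + 194 = 579 mL.
[Ag^+] = 4.3 × 10^-5 × (385/579) = 2.86 × 10^-5 M
[C2O4^2-] = 7.1 × 10^-5 × (194/579) = 2.38 × 10^-5 M
Ag2C2O4(s) <=> 2 Ag^+ + C2O4^2-, so Q = [Ag^+]^2[C2O4^2-]
Q = (2.86 x 10^-5)^2(2.38 x 10^-5) = 1.9 × 10^-14
Q < Ksp, so no precipitate of Ag2C2O4 forms.

1.9 × 10^-14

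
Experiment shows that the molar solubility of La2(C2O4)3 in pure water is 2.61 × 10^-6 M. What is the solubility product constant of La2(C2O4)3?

Ksp = 1.31e-26

La2(C2O4)3(s) ⇌ 2 La^3+(aq) + 3 C2O4^2-(aq)
If s mol/L of La2(C2O4)3 dissolves, [La^3+] = 2s and [C2O4^2-] = 3s.
Ksp = [La^3+]^2[C2O4^2-]^3
Substituting: Ksp = (2s)^2(3s)^3 = 108s^5
With s = 2.61 × 10^-6: Ksp = 1.31 × 10^-26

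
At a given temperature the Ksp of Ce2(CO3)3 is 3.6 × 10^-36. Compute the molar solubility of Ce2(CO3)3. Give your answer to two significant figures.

Ce2(CO3)3(s) <=> 2 Ce^3+ + 3 CO3^2-
Ksp = [Ce^3+]^2[CO3^2-]^3
If s mol/L of Ce2(CO3)3 dissolves, [Ce^3+] = 2s and [CO3^2-] = 3s.
Substituting: Ksp = (2s)^2(3s)^3 = 108s^5
Solving, s = (3.6 × 10^-36/108)^(1/5) = 3.2 x 10^-8 M

s = 3.2 × 10^-8 M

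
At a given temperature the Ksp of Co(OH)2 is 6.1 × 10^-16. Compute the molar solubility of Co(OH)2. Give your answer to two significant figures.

Co(OH)2(s) ⇌ Co^2+ + 2 OH^-
Ksp = [Co^2+][OH^-]^2
Let s = molar solubility. Then [Co^2+] = s and [OH^-] = 2s.
So Ksp = s × (2s)^2 = 4s^3
s = (6.1 × 10^-16 / 4)^(1/3) = 5.3 × 10^-6 M

s = 5.3e-6 M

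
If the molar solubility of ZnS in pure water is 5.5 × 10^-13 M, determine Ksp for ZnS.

ZnS(s) ⇌ Zn^2+ + S^2-
With molar solubility s: [Zn^2+] = s, [S^2-] = s.
Ksp = [Zn^2+][S^2-]
Ksp = s × s = s^2
With s = 5.5 × 10^-13: Ksp = 3.0 × 10^-25

Ksp = 3.0e-25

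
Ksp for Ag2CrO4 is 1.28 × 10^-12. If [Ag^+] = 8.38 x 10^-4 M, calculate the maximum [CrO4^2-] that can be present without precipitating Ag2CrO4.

Ag2CrO4(s) <=> 2 Ag^+ + CrO4^2-
Ksp = [Ag^+]^2[CrO4^2-]
Precipitation begins when Q = Ksp. With [Ag^+] = 8.38 x 10^-4 M:
1.28 × 10^-12 = (8.38 x 10^-4)^2 × [CrO4^2-]
[CrO4^2-] = (1.28 × 10^-12 / 7.022 x 10^-7) = 1.82 x 10^-6 M

[CrO4^2-] ≈ 1.82 x 10^-6 M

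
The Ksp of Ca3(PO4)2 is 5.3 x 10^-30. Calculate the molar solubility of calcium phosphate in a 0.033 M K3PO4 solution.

Ca3(PO4)2(s) <=> 3 Ca^2+ + 2 PO4^3-
Ksp = [Ca^2+]^3[PO4^3-]^2
Let s = moles of Ca3(PO4)2 that dissolve per litre. [Ca^2+] = 3s, [PO4^3-] = 0.033 + 2s ≈ 0.033 (since PO4^3- from K3PO4 dominates).
Ksp ≈ (3s)^3 × (0.033)^2
s = 5.6 × 10^-10 M
Check: 2s = 1.1 × 10^-9 ≪ 0.033, so the approximation is valid.

s = 5.6e-10 M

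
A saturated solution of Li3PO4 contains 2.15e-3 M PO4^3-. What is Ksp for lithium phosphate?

Li3PO4(s) ⇌ 3 Li^+(aq) + PO4^3-(aq)
Stoichiometry gives [Li^+] = (3/1)[PO4^3-] = 6.450 × 10^-3 M.
Ksp = [Li^+]^3[PO4^3-]
Ksp = (6.450 × 10^-3)^3 × 2.15 × 10^-3 = 5.77 × 10^-10

Ksp = 5.77 × 10^-10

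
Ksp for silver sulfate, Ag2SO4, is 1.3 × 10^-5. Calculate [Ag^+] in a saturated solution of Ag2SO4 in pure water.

Ag2SO4(s) ⇌ 2 Ag^+ + SO4^2-
Ksp = [Ag^+]^2[SO4^2-]
With molar solubility s: [Ag^+] = 2s, [SO4^2-] = s.
So Ksp = (2s)^2 × s = 4s^3
s = (1.3 × 10^-5 / 4)^(1/3) = 1.48 x 10^-2 M
[Ag^+] = 2s = 3.0 × 10^-2 M

[Ag^+] ≈ 3.0 × 10^-2 M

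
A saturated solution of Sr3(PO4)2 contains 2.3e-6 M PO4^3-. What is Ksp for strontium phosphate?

2.2 × 10^-28

Sr3(PO4)2(s) <=> 3 Sr^2+ + 2 PO4^3-
Stoichiometry gives [Sr^2+] = (3/2)[PO4^3-] = 3.45 x 10^-6 M.
Ksp = [Sr^2+]^3[PO4^3-]^2
Ksp = (3.45 x 10^-6)^3 × (2.3 × 10^-6)^2 = 2.2 x 10^-28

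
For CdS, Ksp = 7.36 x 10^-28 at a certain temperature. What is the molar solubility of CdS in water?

2.71 × 10^-14 M

CdS(s) ⇌ Cd^2+(aq) + S^2-(aq)
Ksp = [Cd^2+][S^2-]
Let s = molar solubility. Then [Cd^2+] = s and [S^2-] = s.
Ksp = s^2
s = √(7.36 x 10^-28) = 2.71 x 10^-14 M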